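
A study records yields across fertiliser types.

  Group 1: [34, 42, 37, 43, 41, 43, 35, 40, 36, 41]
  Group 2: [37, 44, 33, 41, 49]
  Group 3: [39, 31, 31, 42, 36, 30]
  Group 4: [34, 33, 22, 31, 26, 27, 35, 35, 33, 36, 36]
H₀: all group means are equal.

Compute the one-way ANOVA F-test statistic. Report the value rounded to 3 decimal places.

test statistic = 6.818

Group means [39.20, 40.80, 34.83, 31.64], grand mean 36.031
SSB = Σnᵢ(x̄ᵢ−x̄)² = 435.190; SSW = ΣΣ(x−x̄ᵢ)² = 595.779
MSB = 435.190/3 = 145.0633; MSW = 595.779/28 = 21.2778
F = MSB/MSW = 6.8176
df = (3, 28)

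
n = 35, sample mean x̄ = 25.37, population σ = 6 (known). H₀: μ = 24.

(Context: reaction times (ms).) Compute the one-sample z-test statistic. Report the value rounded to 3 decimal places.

test statistic = 1.351

SE = σ/√n = 6/√35 = 1.0142
z = (x̄−μ₀)/SE = (25.37−24)/1.0142 = 1.3508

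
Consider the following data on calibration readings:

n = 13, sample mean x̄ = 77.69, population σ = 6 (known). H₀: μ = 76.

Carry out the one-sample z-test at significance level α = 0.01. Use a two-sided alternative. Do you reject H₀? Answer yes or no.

reject H₀: no

SE = σ/√n = 6/√13 = 1.6641
z = (x̄−μ₀)/SE = (77.69−76)/1.6641 = 1.0156
p-value (two-sided) = 0.30984
At α=0.01: p ≥ α → fail to reject H₀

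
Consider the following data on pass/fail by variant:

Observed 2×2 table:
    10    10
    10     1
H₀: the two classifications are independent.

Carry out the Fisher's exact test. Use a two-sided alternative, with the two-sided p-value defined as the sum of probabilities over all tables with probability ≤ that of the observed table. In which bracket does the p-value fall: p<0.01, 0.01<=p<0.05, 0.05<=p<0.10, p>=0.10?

p-value bracket: 0.01<=p<0.05

Margins: r₁=20, r₂=11, c₁=20, c₂=11, n=31
p_obs = C(20,10)·C(11,10)/C(31,20); sum pmf over tables with pmf ≤ p_obs
p-value (two-sided) = 0.04722
→ bracket: 0.01<=p<0.05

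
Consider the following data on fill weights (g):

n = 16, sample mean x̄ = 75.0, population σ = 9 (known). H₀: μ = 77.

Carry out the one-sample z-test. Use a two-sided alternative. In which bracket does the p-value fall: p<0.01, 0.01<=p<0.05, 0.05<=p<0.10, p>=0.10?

SE = σ/√n = 9/√16 = 2.2500
z = (x̄−μ₀)/SE = (75.0−77)/2.2500 = -0.8889
p-value (two-sided) = 0.37406
→ bracket: p>=0.10

p-value bracket: p>=0.10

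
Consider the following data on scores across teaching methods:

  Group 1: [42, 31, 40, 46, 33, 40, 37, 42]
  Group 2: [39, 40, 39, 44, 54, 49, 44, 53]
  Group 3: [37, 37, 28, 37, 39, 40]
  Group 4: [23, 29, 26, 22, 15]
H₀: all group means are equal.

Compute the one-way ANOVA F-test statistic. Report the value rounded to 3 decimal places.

test statistic = 18.794

Group means [38.88, 45.25, 36.33, 23.00], grand mean 37.259
SSB = Σnᵢ(x̄ᵢ−x̄)² = 1553.477; SSW = ΣΣ(x−x̄ᵢ)² = 633.708
MSB = 1553.477/3 = 517.8256; MSW = 633.708/23 = 27.5525
F = MSB/MSW = 18.7941
df = (3, 23)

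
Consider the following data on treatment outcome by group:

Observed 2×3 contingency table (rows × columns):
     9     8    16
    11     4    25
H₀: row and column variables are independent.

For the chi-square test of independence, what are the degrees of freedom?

df = (r−1)(c−1) = (2−1)·(3−1) = 2

degrees of freedom = 2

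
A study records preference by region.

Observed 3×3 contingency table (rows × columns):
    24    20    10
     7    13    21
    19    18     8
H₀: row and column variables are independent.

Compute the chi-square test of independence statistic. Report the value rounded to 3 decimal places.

Row totals [54, 41, 45], col totals [50, 51, 39], n=140
χ² = (24−19.29)²/19.29 + (20−19.67)²/19.67 + (10−15.04)²/15.04 + (7−14.64)²/14.64 + (13−14.94)²/14.94 + (21−11.42)²/11.42 + (19−16.07)²/16.07 + (18−16.39)²/16.39 + (8−12.54)²/12.54 = 17.4539
df = 4

test statistic = 17.454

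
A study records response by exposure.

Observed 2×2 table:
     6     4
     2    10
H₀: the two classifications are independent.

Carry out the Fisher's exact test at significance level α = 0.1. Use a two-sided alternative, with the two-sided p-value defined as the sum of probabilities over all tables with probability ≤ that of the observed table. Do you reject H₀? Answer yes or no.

Margins: r₁=10, r₂=12, c₁=8, c₂=14, n=22
p_obs = C(10,6)·C(12,2)/C(22,8); sum pmf over tables with pmf ≤ p_obs
p-value (two-sided) = 0.07430
At α=0.1: p < α → reject H₀

reject H₀: yes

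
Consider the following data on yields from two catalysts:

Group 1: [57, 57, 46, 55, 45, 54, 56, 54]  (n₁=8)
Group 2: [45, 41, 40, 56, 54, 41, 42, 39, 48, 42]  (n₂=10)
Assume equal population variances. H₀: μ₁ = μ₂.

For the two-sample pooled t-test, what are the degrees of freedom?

degrees of freedom = 16

df = n₁ + n₂ − 2 = 8 + 10 − 2 = 16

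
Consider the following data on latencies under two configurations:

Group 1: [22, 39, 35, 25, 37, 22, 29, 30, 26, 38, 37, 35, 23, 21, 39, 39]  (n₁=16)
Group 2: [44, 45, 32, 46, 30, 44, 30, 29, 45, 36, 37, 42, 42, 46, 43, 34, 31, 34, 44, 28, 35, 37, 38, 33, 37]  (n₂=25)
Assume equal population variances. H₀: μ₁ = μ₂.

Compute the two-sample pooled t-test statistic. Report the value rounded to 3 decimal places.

test statistic = -3.235

x̄₁=31.062, s₁=7.009, n₁=16
x̄₂=37.680, s₂=5.970, n₂=25
s_p² = [15·7.009² + 24·5.970²]/39 = 40.8302
SE = √(s_p²·(1/16+1/25)) = 2.0458
t = (31.062−37.680)/2.0458 = -3.2348
df = 39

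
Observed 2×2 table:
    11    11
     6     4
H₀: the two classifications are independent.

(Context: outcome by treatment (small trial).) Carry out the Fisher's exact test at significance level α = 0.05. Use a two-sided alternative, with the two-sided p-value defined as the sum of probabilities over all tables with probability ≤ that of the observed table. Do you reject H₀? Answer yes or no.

reject H₀: no

Margins: r₁=22, r₂=10, c₁=17, c₂=15, n=32
p_obs = C(22,11)·C(10,6)/C(32,17); sum pmf over tables with pmf ≤ p_obs
p-value (two-sided) = 0.71195
At α=0.05: p ≥ α → fail to reject H₀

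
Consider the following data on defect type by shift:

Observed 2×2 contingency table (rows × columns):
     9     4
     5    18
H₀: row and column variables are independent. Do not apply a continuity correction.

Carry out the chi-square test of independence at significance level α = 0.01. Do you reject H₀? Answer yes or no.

reject H₀: yes

Row totals [13, 23], col totals [14, 22], n=36
χ² = (9−5.06)²/5.06 + (4−7.94)²/7.94 + (5−8.94)²/8.94 + (18−14.06)²/14.06 = 7.8824
df = 1
p-value (upper-tail) = 0.00499
At α=0.01: p < α → reject H₀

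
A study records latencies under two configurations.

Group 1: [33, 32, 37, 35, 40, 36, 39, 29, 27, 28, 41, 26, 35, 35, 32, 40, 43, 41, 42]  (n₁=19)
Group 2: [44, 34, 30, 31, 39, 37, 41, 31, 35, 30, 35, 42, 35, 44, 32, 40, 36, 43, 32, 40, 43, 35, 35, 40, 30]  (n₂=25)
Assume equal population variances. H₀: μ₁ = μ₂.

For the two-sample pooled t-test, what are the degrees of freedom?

df = n₁ + n₂ − 2 = 19 + 25 − 2 = 42

degrees of freedom = 42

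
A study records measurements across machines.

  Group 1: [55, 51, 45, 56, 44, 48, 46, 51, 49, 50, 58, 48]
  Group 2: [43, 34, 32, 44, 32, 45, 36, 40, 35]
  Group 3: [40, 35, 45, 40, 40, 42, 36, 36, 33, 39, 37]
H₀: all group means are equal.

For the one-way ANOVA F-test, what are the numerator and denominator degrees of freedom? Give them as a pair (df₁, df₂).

degrees of freedom = [2, 29]

k = 3 groups, N = 32 total
df = (k−1, N−k) = (3−1, 32−3) = (2, 29)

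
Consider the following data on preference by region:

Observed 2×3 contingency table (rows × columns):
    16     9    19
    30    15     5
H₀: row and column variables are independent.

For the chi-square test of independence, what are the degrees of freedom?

df = (r−1)(c−1) = (2−1)·(3−1) = 2

degrees of freedom = 2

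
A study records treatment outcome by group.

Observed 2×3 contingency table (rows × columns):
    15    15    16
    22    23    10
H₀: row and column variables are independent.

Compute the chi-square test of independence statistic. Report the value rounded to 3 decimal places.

Row totals [46, 55], col totals [37, 38, 26], n=101
χ² = (15−16.85)²/16.85 + (15−17.31)²/17.31 + (16−11.84)²/11.84 + (22−20.15)²/20.15 + (23−20.69)²/20.69 + (10−14.16)²/14.16 = 3.6199
df = 2

test statistic = 3.620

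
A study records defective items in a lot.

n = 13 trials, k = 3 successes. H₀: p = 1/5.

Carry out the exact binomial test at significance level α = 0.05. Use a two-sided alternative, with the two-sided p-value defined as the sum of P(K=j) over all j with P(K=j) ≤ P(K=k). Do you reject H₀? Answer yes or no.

reject H₀: no

Exact binomial: n=13, k=3, p₀=1/5=0.2000
P(X=j) = C(n,j)·p₀^j·(1−p₀)^(n−j); p = Σ P(X=j) over j with P(X=j) ≤ P(X=3)
p-value (two-sided) = 0.73199
At α=0.05: p ≥ α → fail to reject H₀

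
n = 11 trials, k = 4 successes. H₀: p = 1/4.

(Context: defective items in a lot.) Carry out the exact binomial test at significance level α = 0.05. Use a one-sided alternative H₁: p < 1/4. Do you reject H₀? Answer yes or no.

Exact binomial: n=11, k=4, p₀=1/4=0.2500
P(X≤4) from Σ C(n,i)·p₀^i·(1−p₀)^(n−i)
p-value (one-sided, H₁ less) = 0.88537
At α=0.05: p ≥ α → fail to reject H₀

reject H₀: no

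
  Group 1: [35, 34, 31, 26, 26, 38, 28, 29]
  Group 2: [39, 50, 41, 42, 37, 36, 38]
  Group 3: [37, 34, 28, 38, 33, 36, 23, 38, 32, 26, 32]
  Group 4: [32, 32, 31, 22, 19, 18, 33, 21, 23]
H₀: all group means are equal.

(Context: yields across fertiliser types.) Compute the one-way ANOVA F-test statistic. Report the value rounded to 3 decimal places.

Group means [30.88, 40.43, 32.45, 25.67], grand mean 31.943
SSB = Σnᵢ(x̄ᵢ−x̄)² = 870.569; SSW = ΣΣ(x−x̄ᵢ)² = 827.317
MSB = 870.569/3 = 290.1897; MSW = 827.317/31 = 26.6876
F = MSB/MSW = 10.8736
df = (3, 31)

test statistic = 10.874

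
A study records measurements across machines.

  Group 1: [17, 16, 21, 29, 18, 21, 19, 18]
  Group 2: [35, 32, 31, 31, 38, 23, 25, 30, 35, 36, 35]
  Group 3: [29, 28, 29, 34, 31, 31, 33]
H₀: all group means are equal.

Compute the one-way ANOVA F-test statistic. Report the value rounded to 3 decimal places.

Group means [19.88, 31.91, 30.71], grand mean 27.885
SSB = Σnᵢ(x̄ᵢ−x̄)² = 747.441; SSW = ΣΣ(x−x̄ᵢ)² = 361.213
MSB = 747.441/2 = 373.7206; MSW = 361.213/23 = 15.7049
F = MSB/MSW = 23.7964
df = (2, 23)

test statistic = 23.796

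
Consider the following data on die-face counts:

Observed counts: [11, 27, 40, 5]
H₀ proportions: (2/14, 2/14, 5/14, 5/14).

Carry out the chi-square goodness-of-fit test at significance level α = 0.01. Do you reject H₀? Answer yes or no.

reject H₀: yes

n = 83; E_i = n·p_i = [11.86, 11.86, 29.64, 29.64]
χ² = (11−11.86)²/11.86 + (27−11.86)²/11.86 + (40−29.64)²/29.64 + (5−29.64)²/29.64 = 43.5060
df = 3
p-value (upper-tail) = 0.00000
At α=0.01: p < α → reject H₀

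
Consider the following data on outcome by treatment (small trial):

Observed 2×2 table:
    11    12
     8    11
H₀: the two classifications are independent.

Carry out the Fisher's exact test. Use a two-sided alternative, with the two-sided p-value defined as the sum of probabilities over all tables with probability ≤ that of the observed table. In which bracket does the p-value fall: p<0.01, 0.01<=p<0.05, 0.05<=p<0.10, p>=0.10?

p-value bracket: p>=0.10

Margins: r₁=23, r₂=19, c₁=19, c₂=23, n=42
p_obs = C(23,11)·C(19,8)/C(42,19); sum pmf over tables with pmf ≤ p_obs
p-value (two-sided) = 0.76345
→ bracket: p>=0.10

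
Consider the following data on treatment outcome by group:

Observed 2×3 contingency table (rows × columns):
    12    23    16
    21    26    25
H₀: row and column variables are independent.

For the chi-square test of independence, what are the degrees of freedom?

degrees of freedom = 2

df = (r−1)(c−1) = (2−1)·(3−1) = 2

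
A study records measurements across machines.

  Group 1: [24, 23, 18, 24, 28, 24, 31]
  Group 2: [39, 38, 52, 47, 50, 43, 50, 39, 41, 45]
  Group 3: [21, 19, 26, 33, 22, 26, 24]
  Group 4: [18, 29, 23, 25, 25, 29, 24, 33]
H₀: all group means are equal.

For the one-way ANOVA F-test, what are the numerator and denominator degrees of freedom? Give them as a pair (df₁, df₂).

k = 4 groups, N = 32 total
df = (k−1, N−k) = (4−1, 32−4) = (3, 28)

degrees of freedom = [3, 28]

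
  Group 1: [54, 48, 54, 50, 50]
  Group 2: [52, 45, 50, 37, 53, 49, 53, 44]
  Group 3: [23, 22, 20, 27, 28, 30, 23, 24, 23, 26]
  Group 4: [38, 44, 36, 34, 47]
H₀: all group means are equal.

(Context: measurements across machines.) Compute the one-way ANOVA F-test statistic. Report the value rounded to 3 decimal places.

test statistic = 61.194

Group means [51.20, 47.88, 24.60, 39.80], grand mean 38.714
SSB = Σnᵢ(x̄ᵢ−x̄)² = 3448.839; SSW = ΣΣ(x−x̄ᵢ)² = 450.875
MSB = 3448.839/3 = 1149.6131; MSW = 450.875/24 = 18.7865
F = MSB/MSW = 61.1937
df = (3, 24)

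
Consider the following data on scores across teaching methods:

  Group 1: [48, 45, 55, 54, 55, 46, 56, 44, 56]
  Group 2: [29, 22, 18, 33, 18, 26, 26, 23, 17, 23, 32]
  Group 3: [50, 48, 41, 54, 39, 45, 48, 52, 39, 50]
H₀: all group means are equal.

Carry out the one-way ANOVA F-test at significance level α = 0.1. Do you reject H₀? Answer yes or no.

Group means [51.00, 24.27, 46.60], grand mean 39.733
SSB = Σnᵢ(x̄ᵢ−x̄)² = 4243.285; SSW = ΣΣ(x−x̄ᵢ)² = 774.582
MSB = 4243.285/2 = 2121.6424; MSW = 774.582/27 = 28.6882
F = MSB/MSW = 73.9552
df = (2, 27)
p-value (upper-tail) = 0.00000
At α=0.1: p < α → reject H₀

reject H₀: yes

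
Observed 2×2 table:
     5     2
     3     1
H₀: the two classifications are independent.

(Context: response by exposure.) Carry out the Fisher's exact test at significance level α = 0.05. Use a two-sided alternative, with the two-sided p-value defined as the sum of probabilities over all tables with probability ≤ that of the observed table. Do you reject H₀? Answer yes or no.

Margins: r₁=7, r₂=4, c₁=8, c₂=3, n=11
p_obs = C(7,5)·C(4,3)/C(11,8); sum pmf over tables with pmf ≤ p_obs
p-value (two-sided) = 1.00000
At α=0.05: p ≥ α → fail to reject H₀

reject H₀: no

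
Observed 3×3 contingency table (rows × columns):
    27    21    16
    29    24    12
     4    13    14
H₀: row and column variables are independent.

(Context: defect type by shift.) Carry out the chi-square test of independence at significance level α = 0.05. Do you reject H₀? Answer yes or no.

reject H₀: yes

Row totals [64, 65, 31], col totals [60, 58, 42], n=160
χ² = (27−24.00)²/24.00 + (21−23.20)²/23.20 + (16−16.80)²/16.80 + (29−24.38)²/24.38 + (24−23.56)²/23.56 + (12−17.06)²/17.06 + (4−11.62)²/11.62 + (13−11.24)²/11.24 + (14−8.14)²/8.14 = 12.5108
df = 4
p-value (upper-tail) = 0.01393
At α=0.05: p < α → reject H₀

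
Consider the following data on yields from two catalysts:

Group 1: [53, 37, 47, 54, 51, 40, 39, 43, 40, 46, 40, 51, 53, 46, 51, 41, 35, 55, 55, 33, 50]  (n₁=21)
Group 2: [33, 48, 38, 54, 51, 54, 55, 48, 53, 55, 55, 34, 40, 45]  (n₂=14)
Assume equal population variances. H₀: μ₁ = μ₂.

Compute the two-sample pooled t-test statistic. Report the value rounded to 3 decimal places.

x̄₁=45.714, s₁=6.987, n₁=21
x̄₂=47.357, s₂=8.044, n₂=14
s_p² = [20·6.987² + 13·8.044²]/33 = 55.0758
SE = √(s_p²·(1/21+1/14)) = 2.5606
t = (45.714−47.357)/2.5606 = -0.6416
df = 33

test statistic = -0.642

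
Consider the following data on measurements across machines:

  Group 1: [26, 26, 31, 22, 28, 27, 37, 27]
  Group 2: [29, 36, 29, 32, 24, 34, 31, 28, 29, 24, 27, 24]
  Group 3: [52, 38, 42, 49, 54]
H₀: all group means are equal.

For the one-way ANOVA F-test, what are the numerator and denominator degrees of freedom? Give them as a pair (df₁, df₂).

k = 3 groups, N = 25 total
df = (k−1, N−k) = (3−1, 25−3) = (2, 22)

degrees of freedom = [2, 22]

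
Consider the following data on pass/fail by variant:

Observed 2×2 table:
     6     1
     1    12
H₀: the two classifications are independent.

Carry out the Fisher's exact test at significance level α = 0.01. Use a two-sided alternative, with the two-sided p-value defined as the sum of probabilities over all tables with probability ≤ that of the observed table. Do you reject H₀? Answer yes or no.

Margins: r₁=7, r₂=13, c₁=7, c₂=13, n=20
p_obs = C(7,6)·C(13,1)/C(20,7); sum pmf over tables with pmf ≤ p_obs
p-value (two-sided) = 0.00119
At α=0.01: p < α → reject H₀

reject H₀: yes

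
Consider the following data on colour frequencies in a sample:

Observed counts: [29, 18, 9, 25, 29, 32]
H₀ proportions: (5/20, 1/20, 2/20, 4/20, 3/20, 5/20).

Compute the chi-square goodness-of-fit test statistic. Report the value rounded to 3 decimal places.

n = 142; E_i = n·p_i = [35.50, 7.10, 14.20, 28.40, 21.30, 35.50]
χ² = (29−35.50)²/35.50 + (18−7.10)²/7.10 + (9−14.20)²/14.20 + (25−28.40)²/28.40 + (29−21.30)²/21.30 + (32−35.50)²/35.50 = 23.3638
df = 5

test statistic = 23.364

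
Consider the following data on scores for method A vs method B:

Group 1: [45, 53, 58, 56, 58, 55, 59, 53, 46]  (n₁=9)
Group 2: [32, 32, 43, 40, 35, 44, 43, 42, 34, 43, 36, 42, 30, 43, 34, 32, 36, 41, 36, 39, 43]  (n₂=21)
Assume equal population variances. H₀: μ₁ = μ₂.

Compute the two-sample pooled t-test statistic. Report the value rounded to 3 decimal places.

x̄₁=53.667, s₁=5.099, n₁=9
x̄₂=38.095, s₂=4.647, n₂=21
s_p² = [8·5.099² + 20·4.647²]/28 = 22.8503
SE = √(s_p²·(1/9+1/21)) = 1.9045
t = (53.667−38.095)/1.9045 = 8.1762
df = 28

test statistic = 8.176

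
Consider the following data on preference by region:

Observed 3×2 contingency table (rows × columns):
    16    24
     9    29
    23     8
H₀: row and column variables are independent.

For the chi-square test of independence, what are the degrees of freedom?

df = (r−1)(c−1) = (3−1)·(2−1) = 2

degrees of freedom = 2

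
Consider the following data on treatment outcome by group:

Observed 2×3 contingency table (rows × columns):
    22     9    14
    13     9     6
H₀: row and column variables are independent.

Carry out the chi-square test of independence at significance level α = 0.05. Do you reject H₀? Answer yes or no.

Row totals [45, 28], col totals [35, 18, 20], n=73
χ² = (22−21.58)²/21.58 + (9−11.10)²/11.10 + (14−12.33)²/12.33 + (13−13.42)²/13.42 + (9−6.90)²/6.90 + (6−7.67)²/7.67 = 1.6446
df = 2
p-value (upper-tail) = 0.43943
At α=0.05: p ≥ α → fail to reject H₀

reject H₀: no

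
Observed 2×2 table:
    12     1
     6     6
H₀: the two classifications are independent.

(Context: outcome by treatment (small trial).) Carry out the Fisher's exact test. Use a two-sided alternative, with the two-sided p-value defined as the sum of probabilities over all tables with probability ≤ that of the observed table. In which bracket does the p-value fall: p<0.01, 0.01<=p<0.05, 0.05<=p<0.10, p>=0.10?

p-value bracket: 0.01<=p<0.05

Margins: r₁=13, r₂=12, c₁=18, c₂=7, n=25
p_obs = C(13,12)·C(12,6)/C(25,18); sum pmf over tables with pmf ≤ p_obs
p-value (two-sided) = 0.03021
→ bracket: 0.01<=p<0.05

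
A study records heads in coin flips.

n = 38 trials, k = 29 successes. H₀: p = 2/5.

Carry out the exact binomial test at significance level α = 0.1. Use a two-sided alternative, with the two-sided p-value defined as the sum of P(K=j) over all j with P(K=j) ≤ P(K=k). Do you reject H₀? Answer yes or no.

reject H₀: yes

Exact binomial: n=38, k=29, p₀=2/5=0.4000
P(X=j) = C(n,j)·p₀^j·(1−p₀)^(n−j); p = Σ P(X=j) over j with P(X=j) ≤ P(X=29)
p-value (two-sided) = 0.00001
At α=0.1: p < α → reject H₀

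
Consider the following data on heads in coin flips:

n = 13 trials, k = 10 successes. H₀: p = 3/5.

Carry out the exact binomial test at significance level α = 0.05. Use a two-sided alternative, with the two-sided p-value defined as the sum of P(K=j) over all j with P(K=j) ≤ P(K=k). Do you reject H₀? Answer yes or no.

reject H₀: no

Exact binomial: n=13, k=10, p₀=3/5=0.6000
P(X=j) = C(n,j)·p₀^j·(1−p₀)^(n−j); p = Σ P(X=j) over j with P(X=j) ≤ P(X=10)
p-value (two-sided) = 0.26625
At α=0.05: p ≥ α → fail to reject H₀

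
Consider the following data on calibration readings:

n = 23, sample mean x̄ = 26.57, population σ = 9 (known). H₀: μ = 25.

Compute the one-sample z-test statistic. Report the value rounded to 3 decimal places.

SE = σ/√n = 9/√23 = 1.8766
z = (x̄−μ₀)/SE = (26.57−25)/1.8766 = 0.8366

test statistic = 0.837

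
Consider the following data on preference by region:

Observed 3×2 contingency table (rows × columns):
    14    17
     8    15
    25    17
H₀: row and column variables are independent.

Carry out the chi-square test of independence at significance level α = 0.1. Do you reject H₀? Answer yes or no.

Row totals [31, 23, 42], col totals [47, 49], n=96
χ² = (14−15.18)²/15.18 + (17−15.82)²/15.82 + (8−11.26)²/11.26 + (15−11.74)²/11.74 + (25−20.56)²/20.56 + (17−21.44)²/21.44 = 3.9046
df = 2
p-value (upper-tail) = 0.14195
At α=0.1: p ≥ α → fail to reject H₀

reject H₀: no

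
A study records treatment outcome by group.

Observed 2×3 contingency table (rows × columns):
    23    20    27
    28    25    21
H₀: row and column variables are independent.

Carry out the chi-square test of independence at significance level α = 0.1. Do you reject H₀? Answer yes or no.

reject H₀: no

Row totals [70, 74], col totals [51, 45, 48], n=144
χ² = (23−24.79)²/24.79 + (20−21.88)²/21.88 + (27−23.33)²/23.33 + (28−26.21)²/26.21 + (25−23.12)²/23.12 + (21−24.67)²/24.67 = 1.6859
df = 2
p-value (upper-tail) = 0.43043
At α=0.1: p ≥ α → fail to reject H₀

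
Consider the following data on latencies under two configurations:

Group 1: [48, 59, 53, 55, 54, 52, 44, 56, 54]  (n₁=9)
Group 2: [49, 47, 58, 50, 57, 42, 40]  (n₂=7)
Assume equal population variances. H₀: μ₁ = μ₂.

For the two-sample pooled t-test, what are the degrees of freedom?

df = n₁ + n₂ − 2 = 9 + 7 − 2 = 14

degrees of freedom = 14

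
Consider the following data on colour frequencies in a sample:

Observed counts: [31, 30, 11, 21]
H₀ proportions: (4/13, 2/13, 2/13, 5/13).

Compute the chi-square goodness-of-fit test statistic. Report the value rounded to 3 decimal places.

n = 93; E_i = n·p_i = [28.62, 14.31, 14.31, 35.77]
χ² = (31−28.62)²/28.62 + (30−14.31)²/14.31 + (11−14.31)²/14.31 + (21−35.77)²/35.77 = 24.2726
df = 3

test statistic = 24.273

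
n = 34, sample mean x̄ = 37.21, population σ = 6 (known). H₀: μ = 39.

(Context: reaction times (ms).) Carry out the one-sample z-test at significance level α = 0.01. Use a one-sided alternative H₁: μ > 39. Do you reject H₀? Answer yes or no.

reject H₀: no

SE = σ/√n = 6/√34 = 1.0290
z = (x̄−μ₀)/SE = (37.21−39)/1.0290 = -1.7396
p-value (one-sided, H₁ greater) = 0.95903
At α=0.01: p ≥ α → fail to reject H₀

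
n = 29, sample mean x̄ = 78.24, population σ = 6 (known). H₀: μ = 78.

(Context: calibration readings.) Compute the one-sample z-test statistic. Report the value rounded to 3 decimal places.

test statistic = 0.215

SE = σ/√n = 6/√29 = 1.1142
z = (x̄−μ₀)/SE = (78.24−78)/1.1142 = 0.2154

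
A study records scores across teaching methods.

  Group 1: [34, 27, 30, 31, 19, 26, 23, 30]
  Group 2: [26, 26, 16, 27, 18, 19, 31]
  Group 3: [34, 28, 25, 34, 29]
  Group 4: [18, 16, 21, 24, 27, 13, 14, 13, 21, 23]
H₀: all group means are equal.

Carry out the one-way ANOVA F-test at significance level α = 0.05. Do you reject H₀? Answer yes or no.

reject H₀: yes

Group means [27.50, 23.29, 30.00, 19.00], grand mean 24.100
SSB = Σnᵢ(x̄ᵢ−x̄)² = 531.271; SSW = ΣΣ(x−x̄ᵢ)² = 631.429
MSB = 531.271/3 = 177.0905; MSW = 631.429/26 = 24.2857
F = MSB/MSW = 7.2920
df = (3, 26)
p-value (upper-tail) = 0.00105
At α=0.05: p < α → reject H₀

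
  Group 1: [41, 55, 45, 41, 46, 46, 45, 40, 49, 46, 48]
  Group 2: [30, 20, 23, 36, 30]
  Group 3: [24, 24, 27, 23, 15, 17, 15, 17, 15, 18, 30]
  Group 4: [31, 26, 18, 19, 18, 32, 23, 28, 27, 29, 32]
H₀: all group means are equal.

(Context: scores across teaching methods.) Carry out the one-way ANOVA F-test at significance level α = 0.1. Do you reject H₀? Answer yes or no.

reject H₀: yes

Group means [45.64, 27.80, 20.45, 25.73], grand mean 30.237
SSB = Σnᵢ(x̄ᵢ−x̄)² = 3914.614; SSW = ΣΣ(x−x̄ᵢ)² = 922.255
MSB = 3914.614/3 = 1304.8713; MSW = 922.255/34 = 27.1251
F = MSB/MSW = 48.1056
df = (3, 34)
p-value (upper-tail) = 0.00000
At α=0.1: p < α → reject H₀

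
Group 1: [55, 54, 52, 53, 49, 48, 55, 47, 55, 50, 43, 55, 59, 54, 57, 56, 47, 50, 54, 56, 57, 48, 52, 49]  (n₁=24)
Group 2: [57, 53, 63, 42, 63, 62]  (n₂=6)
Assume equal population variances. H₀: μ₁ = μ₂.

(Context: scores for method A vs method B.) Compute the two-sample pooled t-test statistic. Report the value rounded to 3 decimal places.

test statistic = -1.911

x̄₁=52.292, s₁=3.994, n₁=24
x̄₂=56.667, s₂=8.214, n₂=6
s_p² = [23·3.994² + 5·8.214²]/28 = 25.1533
SE = √(s_p²·(1/24+1/6)) = 2.2892
t = (52.292−56.667)/2.2892 = -1.9112
df = 28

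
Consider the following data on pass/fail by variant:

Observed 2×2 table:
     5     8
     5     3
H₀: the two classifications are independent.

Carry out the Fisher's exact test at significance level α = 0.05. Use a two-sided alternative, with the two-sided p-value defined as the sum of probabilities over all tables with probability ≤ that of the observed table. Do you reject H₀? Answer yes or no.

reject H₀: no

Margins: r₁=13, r₂=8, c₁=10, c₂=11, n=21
p_obs = C(13,5)·C(8,5)/C(21,10); sum pmf over tables with pmf ≤ p_obs
p-value (two-sided) = 0.38700
At α=0.05: p ≥ α → fail to reject H₀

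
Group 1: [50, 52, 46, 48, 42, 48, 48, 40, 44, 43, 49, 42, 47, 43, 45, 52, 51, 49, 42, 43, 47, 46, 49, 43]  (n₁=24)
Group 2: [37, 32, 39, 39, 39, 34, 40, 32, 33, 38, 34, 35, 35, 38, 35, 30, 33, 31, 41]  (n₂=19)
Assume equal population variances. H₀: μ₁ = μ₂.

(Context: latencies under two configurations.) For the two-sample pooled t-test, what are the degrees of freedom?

df = n₁ + n₂ − 2 = 24 + 19 − 2 = 41

degrees of freedom = 41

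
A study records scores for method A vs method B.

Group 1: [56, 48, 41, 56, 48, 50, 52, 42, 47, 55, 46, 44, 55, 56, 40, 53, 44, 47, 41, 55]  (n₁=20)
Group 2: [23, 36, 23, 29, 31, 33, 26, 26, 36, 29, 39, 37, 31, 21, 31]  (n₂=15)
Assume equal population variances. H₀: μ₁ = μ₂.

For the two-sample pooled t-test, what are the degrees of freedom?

degrees of freedom = 33

df = n₁ + n₂ − 2 = 20 + 15 − 2 = 33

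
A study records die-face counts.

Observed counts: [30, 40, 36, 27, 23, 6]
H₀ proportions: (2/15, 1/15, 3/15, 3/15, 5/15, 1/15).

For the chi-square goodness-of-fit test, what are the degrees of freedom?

degrees of freedom = 5

df = k − 1 = 6 − 1 = 5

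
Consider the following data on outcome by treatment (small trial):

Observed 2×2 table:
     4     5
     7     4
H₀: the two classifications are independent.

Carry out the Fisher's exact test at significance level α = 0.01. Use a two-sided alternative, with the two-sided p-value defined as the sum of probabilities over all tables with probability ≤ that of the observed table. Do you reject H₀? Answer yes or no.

reject H₀: no

Margins: r₁=9, r₂=11, c₁=11, c₂=9, n=20
p_obs = C(9,4)·C(11,7)/C(20,11); sum pmf over tables with pmf ≤ p_obs
p-value (two-sided) = 0.65342
At α=0.01: p ≥ α → fail to reject H₀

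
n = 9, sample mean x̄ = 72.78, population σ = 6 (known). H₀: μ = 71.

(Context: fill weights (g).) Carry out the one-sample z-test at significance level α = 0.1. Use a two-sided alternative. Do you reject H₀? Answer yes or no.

SE = σ/√n = 6/√9 = 2.0000
z = (x̄−μ₀)/SE = (72.78−71)/2.0000 = 0.8900
p-value (two-sided) = 0.37347
At α=0.1: p ≥ α → fail to reject H₀

reject H₀: no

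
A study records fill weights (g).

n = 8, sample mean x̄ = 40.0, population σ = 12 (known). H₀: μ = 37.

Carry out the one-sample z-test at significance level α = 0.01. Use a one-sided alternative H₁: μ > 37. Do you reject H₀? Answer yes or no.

SE = σ/√n = 12/√8 = 4.2426
z = (x̄−μ₀)/SE = (40.0−37)/4.2426 = 0.7071
p-value (one-sided, H₁ greater) = 0.23975
At α=0.01: p ≥ α → fail to reject H₀

reject H₀: no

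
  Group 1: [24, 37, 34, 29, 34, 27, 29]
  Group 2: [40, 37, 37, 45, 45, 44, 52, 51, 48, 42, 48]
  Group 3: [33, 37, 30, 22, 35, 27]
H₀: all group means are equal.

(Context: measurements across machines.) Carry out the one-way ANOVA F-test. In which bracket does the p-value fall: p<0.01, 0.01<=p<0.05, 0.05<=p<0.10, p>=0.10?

Group means [30.57, 44.45, 30.67], grand mean 36.958
SSB = Σnᵢ(x̄ᵢ−x̄)² = 1141.183; SSW = ΣΣ(x−x̄ᵢ)² = 541.775
MSB = 1141.183/2 = 570.5917; MSW = 541.775/21 = 25.7988
F = MSB/MSW = 22.1170
df = (2, 21)
p-value (upper-tail) = 0.00001
→ bracket: p<0.01

p-value bracket: p<0.01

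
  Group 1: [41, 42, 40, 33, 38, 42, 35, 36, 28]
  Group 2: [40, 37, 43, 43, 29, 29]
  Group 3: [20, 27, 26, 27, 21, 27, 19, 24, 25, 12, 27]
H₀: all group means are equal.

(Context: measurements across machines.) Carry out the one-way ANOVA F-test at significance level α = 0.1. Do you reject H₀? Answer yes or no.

Group means [37.22, 36.83, 23.18], grand mean 31.192
SSB = Σnᵢ(x̄ᵢ−x̄)² = 1224.013; SSW = ΣΣ(x−x̄ᵢ)² = 614.025
MSB = 1224.013/2 = 612.0066; MSW = 614.025/23 = 26.6968
F = MSB/MSW = 22.9244
df = (2, 23)
p-value (upper-tail) = 0.00000
At α=0.1: p < α → reject H₀

reject H₀: yes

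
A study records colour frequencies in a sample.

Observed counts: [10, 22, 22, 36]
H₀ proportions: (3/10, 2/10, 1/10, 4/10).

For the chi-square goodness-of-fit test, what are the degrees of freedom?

degrees of freedom = 3

df = k − 1 = 4 − 1 = 3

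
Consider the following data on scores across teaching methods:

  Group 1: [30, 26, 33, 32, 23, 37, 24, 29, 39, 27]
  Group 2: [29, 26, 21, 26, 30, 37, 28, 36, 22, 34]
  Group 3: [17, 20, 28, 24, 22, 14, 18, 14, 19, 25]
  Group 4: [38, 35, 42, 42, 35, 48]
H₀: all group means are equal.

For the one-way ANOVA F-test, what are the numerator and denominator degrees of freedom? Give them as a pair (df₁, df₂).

degrees of freedom = [3, 32]

k = 4 groups, N = 36 total
df = (k−1, N−k) = (4−1, 36−4) = (3, 32)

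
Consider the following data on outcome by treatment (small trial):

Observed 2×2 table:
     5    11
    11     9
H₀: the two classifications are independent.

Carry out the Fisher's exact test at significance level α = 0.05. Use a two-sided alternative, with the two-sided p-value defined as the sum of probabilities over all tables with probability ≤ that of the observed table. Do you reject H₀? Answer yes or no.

reject H₀: no

Margins: r₁=16, r₂=20, c₁=16, c₂=20, n=36
p_obs = C(16,5)·C(20,11)/C(36,16); sum pmf over tables with pmf ≤ p_obs
p-value (two-sided) = 0.19141
At α=0.05: p ≥ α → fail to reject H₀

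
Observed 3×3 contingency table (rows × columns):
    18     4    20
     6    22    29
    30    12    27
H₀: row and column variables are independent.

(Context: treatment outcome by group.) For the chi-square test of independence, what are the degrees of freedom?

df = (r−1)(c−1) = (3−1)·(3−1) = 4

degrees of freedom = 4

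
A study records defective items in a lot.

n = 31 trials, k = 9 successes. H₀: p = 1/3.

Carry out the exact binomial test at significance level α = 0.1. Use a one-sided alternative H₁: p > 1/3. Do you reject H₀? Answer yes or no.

reject H₀: no

Exact binomial: n=31, k=9, p₀=1/3=0.3333
P(X≥9) from Σ C(n,i)·p₀^i·(1−p₀)^(n−i)
p-value (one-sided, H₁ greater) = 0.75373
At α=0.1: p ≥ α → fail to reject H₀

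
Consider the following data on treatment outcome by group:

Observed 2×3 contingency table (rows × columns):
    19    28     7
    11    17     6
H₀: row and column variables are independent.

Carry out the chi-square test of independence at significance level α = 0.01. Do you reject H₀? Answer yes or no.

Row totals [54, 34], col totals [30, 45, 13], n=88
χ² = (19−18.41)²/18.41 + (28−27.61)²/27.61 + (7−7.98)²/7.98 + (11−11.59)²/11.59 + (17−17.39)²/17.39 + (6−5.02)²/5.02 = 0.3730
df = 2
p-value (upper-tail) = 0.82988
At α=0.01: p ≥ α → fail to reject H₀

reject H₀: no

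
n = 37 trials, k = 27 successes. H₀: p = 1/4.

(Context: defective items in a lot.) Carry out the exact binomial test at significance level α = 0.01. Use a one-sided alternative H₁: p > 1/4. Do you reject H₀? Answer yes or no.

Exact binomial: n=37, k=27, p₀=1/4=0.2500
P(X≥27) from Σ C(n,i)·p₀^i·(1−p₀)^(n−i)
p-value (one-sided, H₁ greater) = 0.00000
At α=0.01: p < α → reject H₀

reject H₀: yes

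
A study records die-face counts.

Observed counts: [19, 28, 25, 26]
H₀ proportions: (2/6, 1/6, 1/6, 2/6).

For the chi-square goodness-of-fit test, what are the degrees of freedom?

degrees of freedom = 3

df = k − 1 = 4 − 1 = 3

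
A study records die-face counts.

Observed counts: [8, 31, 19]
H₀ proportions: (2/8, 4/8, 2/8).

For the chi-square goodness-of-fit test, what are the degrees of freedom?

df = k − 1 = 3 − 1 = 2

degrees of freedom = 2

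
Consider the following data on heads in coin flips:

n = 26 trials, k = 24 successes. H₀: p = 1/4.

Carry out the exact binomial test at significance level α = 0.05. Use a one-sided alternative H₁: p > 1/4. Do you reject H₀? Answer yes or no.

reject H₀: yes

Exact binomial: n=26, k=24, p₀=1/4=0.2500
P(X≥24) from Σ C(n,i)·p₀^i·(1−p₀)^(n−i)
p-value (one-sided, H₁ greater) = 0.00000
At α=0.05: p < α → reject H₀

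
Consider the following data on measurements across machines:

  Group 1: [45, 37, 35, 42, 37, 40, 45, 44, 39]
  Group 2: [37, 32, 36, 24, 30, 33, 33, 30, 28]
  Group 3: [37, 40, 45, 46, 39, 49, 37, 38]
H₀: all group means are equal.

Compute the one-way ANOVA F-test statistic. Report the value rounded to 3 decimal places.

Group means [40.44, 31.44, 41.38], grand mean 37.615
SSB = Σnᵢ(x̄ᵢ−x̄)² = 527.834; SSW = ΣΣ(x−x̄ᵢ)² = 390.319
MSB = 527.834/2 = 263.9172; MSW = 390.319/23 = 16.9704
F = MSB/MSW = 15.5516
df = (2, 23)

test statistic = 15.552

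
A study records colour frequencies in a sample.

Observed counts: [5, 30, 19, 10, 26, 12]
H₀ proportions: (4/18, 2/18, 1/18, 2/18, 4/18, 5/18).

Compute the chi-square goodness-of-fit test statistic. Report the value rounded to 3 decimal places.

test statistic = 85.950

n = 102; E_i = n·p_i = [22.67, 11.33, 5.67, 11.33, 22.67, 28.33]
χ² = (5−22.67)²/22.67 + (30−11.33)²/11.33 + (19−5.67)²/5.67 + (10−11.33)²/11.33 + (26−22.67)²/22.67 + (12−28.33)²/28.33 = 85.9500
df = 5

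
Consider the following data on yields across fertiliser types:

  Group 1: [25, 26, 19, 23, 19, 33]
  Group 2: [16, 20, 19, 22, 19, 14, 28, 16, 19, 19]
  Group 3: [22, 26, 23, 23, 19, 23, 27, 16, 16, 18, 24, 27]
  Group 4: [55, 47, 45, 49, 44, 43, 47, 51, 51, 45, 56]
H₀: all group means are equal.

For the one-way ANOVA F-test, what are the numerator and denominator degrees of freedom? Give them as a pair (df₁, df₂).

degrees of freedom = [3, 35]

k = 4 groups, N = 39 total
df = (k−1, N−k) = (4−1, 39−4) = (3, 35)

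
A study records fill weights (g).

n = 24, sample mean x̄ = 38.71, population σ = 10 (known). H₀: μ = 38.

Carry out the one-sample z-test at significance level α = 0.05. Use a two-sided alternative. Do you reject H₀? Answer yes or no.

reject H₀: no

SE = σ/√n = 10/√24 = 2.0412
z = (x̄−μ₀)/SE = (38.71−38)/2.0412 = 0.3478
p-value (two-sided) = 0.72797
At α=0.05: p ≥ α → fail to reject H₀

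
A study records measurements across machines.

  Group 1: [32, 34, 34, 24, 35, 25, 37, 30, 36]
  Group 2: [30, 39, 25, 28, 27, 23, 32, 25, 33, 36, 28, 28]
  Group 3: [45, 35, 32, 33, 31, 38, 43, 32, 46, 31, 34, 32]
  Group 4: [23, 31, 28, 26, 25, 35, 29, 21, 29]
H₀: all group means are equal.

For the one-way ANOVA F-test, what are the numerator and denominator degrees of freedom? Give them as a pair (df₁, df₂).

k = 4 groups, N = 42 total
df = (k−1, N−k) = (4−1, 42−4) = (3, 38)

degrees of freedom = [3, 38]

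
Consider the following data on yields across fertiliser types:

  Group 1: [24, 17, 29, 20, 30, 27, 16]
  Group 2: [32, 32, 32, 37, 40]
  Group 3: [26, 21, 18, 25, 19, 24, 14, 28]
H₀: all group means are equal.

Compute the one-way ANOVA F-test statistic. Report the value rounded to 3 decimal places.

test statistic = 11.601

Group means [23.29, 34.60, 21.88], grand mean 25.550
SSB = Σnᵢ(x̄ᵢ−x̄)² = 553.446; SSW = ΣΣ(x−x̄ᵢ)² = 405.504
MSB = 553.446/2 = 276.7232; MSW = 405.504/17 = 23.8532
F = MSB/MSW = 11.6011
df = (2, 17)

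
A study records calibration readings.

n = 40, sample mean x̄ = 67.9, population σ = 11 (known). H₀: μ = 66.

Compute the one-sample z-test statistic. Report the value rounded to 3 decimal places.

SE = σ/√n = 11/√40 = 1.7393
z = (x̄−μ₀)/SE = (67.9−66)/1.7393 = 1.0924

test statistic = 1.092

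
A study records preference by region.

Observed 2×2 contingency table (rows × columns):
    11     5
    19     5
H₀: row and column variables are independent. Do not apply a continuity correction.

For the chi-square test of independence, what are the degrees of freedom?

degrees of freedom = 1

df = (r−1)(c−1) = (2−1)·(2−1) = 1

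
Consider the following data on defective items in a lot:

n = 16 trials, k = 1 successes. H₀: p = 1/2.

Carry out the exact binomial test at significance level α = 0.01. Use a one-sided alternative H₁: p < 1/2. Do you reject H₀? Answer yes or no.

Exact binomial: n=16, k=1, p₀=1/2=0.5000
P(X≤1) from Σ C(n,i)·p₀^i·(1−p₀)^(n−i)
p-value (one-sided, H₁ less) = 0.00026
At α=0.01: p < α → reject H₀

reject H₀: yes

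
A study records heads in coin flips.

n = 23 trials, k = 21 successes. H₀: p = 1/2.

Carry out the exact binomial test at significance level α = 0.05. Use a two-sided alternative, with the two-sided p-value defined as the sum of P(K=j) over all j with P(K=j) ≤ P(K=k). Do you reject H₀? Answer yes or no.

Exact binomial: n=23, k=21, p₀=1/2=0.5000
P(X=j) = C(n,j)·p₀^j·(1−p₀)^(n−j); p = Σ P(X=j) over j with P(X=j) ≤ P(X=21)
p-value (two-sided) = 0.00007
At α=0.05: p < α → reject H₀

reject H₀: yes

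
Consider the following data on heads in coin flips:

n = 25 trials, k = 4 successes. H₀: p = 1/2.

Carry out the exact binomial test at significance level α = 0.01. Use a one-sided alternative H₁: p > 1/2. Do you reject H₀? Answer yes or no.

reject H₀: no

Exact binomial: n=25, k=4, p₀=1/2=0.5000
P(X≥4) from Σ C(n,i)·p₀^i·(1−p₀)^(n−i)
p-value (one-sided, H₁ greater) = 0.99992
At α=0.01: p ≥ α → fail to reject H₀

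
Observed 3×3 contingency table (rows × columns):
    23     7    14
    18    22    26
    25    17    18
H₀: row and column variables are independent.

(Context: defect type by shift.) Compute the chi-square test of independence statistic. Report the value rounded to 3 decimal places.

Row totals [44, 66, 60], col totals [66, 46, 58], n=170
χ² = (23−17.08)²/17.08 + (7−11.91)²/11.91 + (14−15.01)²/15.01 + (18−25.62)²/25.62 + (22−17.86)²/17.86 + (26−22.52)²/22.52 + (25−23.29)²/23.29 + (17−16.24)²/16.24 + (18−20.47)²/20.47 = 8.3658
df = 4

test statistic = 8.366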